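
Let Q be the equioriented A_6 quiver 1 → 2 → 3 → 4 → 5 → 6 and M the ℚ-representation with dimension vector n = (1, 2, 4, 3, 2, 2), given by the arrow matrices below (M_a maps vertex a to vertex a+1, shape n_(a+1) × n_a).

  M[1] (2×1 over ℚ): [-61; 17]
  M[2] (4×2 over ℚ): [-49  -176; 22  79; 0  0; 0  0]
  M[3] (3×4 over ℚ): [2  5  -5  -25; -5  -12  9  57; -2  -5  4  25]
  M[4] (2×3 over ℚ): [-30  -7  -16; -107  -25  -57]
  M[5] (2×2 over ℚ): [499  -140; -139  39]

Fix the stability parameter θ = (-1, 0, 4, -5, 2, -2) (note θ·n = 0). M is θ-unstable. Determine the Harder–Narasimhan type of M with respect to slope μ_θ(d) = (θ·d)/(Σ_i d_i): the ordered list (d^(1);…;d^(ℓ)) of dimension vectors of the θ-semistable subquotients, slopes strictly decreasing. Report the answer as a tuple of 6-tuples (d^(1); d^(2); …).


Via rank(M_{q-1}∘⋯∘M_p): M ≅ I[1,6], I[2,4], I[3,3], I[3,6].
μ_θ-semistable layers: μ^(1)=4; μ^(2)=0; μ^(3)=-1/3; μ^(4)=-1/2; μ^(5)=-1

((0, 0, 1, 0, 0, 0); (0, 0, 0, 0, 2, 2); (0, 2, 2, 2, 0, 0); (0, 0, 1, 1, 0, 0); (1, 0, 0, 0, 0, 0))


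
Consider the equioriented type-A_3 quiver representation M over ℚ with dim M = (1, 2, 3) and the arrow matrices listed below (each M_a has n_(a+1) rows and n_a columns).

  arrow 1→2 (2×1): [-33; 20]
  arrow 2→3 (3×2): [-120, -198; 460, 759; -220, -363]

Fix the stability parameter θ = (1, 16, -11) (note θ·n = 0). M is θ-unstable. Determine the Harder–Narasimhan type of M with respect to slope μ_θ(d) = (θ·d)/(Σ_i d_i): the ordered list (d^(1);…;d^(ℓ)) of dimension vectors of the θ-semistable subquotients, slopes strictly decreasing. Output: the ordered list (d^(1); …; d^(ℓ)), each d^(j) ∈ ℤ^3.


Via rank(M_{q-1}∘⋯∘M_p): M ≅ I[1,2], I[2,3], I[3,3]^2.
μ_θ-semistable layers: μ^(1)=16; μ^(2)=5/2; μ^(3)=1; μ^(4)=-11

((0, 1, 0); (0, 1, 1); (1, 0, 0); (0, 0, 2))


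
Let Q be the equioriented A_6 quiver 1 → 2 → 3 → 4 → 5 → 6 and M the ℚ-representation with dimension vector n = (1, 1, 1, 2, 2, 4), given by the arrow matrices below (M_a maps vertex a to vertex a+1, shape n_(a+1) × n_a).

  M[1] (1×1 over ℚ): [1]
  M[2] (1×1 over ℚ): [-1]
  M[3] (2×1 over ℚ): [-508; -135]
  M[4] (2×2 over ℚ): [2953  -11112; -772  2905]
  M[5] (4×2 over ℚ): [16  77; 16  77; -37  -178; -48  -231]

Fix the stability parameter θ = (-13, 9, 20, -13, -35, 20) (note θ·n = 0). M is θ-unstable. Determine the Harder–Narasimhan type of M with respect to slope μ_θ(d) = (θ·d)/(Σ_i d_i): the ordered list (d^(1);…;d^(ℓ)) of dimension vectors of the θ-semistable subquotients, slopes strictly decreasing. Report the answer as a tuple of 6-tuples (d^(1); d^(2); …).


Via rank(M_{q-1}∘⋯∘M_p): M ≅ I[1,6], I[4,6], I[6,6]^2.
μ_θ-semistable layers: μ^(1)=20; μ^(2)=-19/4; μ^(3)=-13; μ^(4)=-24

((0, 0, 0, 0, 0, 4); (0, 1, 1, 1, 1, 0); (1, 0, 0, 0, 0, 0); (0, 0, 0, 1, 1, 0))


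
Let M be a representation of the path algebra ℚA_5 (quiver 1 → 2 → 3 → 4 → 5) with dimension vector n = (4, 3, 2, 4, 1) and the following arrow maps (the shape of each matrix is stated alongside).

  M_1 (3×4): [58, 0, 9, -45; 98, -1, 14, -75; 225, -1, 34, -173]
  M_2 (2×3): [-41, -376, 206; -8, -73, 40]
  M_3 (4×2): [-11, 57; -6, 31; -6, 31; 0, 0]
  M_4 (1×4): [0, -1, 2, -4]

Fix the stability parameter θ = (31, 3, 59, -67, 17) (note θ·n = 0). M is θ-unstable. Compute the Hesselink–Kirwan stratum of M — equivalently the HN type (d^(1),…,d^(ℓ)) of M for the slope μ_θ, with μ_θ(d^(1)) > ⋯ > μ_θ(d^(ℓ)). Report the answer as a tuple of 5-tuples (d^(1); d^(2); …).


Via rank(M_{q-1}∘⋯∘M_p): M ≅ I[1,1], I[1,2], I[1,4], I[1,5], I[4,4]^2.
μ_θ-semistable layers: μ^(1)=31; μ^(2)=17; μ^(3)=13/2; μ^(4)=-67

((1, 0, 0, 0, 0); (1, 1, 0, 0, 1); (2, 2, 2, 2, 0); (0, 0, 0, 2, 0))


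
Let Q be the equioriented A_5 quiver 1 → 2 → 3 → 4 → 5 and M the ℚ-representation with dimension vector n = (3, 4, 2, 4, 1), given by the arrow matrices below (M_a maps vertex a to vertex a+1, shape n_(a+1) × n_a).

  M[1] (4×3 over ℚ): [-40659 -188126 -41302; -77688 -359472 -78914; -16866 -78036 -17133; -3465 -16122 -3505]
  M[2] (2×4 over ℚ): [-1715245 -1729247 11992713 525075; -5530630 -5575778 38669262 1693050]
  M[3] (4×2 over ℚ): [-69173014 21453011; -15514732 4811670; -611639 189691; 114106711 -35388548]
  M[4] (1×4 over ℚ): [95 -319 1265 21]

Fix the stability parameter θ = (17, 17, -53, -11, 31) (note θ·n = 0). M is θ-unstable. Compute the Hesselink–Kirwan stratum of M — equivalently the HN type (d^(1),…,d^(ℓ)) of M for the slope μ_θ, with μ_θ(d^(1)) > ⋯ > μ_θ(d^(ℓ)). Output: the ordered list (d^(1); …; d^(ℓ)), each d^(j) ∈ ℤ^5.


Barcode: M ≅ I[1,1], I[1,2], I[1,5], I[2,2]^2, I[3,4], I[4,4]^2. HN layers by μ_θ (5 steps, strictly decreasing):
  μ^(1)=31; μ^(2)=17; μ^(3)=-15/2; μ^(4)=-11; μ^(5)=-53

((0, 0, 0, 0, 1); (2, 3, 0, 0, 0); (1, 1, 1, 1, 0); (0, 0, 0, 3, 0); (0, 0, 1, 0, 0))


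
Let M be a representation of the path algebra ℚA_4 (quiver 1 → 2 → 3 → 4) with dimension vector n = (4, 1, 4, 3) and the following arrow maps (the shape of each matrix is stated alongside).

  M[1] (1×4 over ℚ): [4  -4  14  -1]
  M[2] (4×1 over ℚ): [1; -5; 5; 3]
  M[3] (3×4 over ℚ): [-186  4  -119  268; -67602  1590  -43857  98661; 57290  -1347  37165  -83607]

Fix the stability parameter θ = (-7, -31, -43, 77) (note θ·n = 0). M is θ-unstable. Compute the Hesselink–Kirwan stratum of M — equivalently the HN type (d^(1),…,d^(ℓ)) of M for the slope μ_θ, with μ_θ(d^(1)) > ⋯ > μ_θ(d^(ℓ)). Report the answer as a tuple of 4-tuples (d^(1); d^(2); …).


Barcode: M ≅ I[1,1]^3, I[1,4], I[3,3], I[3,4]^2. HN layers by μ_θ (4 steps, strictly decreasing):
  μ^(1)=77; μ^(2)=-7; μ^(3)=-27; μ^(4)=-43

((0, 0, 0, 3); (3, 0, 0, 0); (1, 1, 1, 0); (0, 0, 3, 0))


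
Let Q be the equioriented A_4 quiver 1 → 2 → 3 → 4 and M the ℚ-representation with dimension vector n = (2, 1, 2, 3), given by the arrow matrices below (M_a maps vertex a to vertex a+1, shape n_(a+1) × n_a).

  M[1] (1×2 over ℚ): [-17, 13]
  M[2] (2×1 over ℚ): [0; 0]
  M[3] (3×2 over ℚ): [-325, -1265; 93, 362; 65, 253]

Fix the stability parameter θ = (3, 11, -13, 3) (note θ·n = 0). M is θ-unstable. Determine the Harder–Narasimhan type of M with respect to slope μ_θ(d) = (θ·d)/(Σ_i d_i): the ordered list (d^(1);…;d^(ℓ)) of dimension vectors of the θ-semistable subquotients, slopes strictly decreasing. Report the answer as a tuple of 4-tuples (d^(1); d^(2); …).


Barcode: M ≅ I[1,1], I[1,2], I[3,4]^2, I[4,4]. HN layers by μ_θ (3 steps, strictly decreasing):
  μ^(1)=11; μ^(2)=3; μ^(3)=-13

((0, 1, 0, 0); (2, 0, 0, 3); (0, 0, 2, 0))


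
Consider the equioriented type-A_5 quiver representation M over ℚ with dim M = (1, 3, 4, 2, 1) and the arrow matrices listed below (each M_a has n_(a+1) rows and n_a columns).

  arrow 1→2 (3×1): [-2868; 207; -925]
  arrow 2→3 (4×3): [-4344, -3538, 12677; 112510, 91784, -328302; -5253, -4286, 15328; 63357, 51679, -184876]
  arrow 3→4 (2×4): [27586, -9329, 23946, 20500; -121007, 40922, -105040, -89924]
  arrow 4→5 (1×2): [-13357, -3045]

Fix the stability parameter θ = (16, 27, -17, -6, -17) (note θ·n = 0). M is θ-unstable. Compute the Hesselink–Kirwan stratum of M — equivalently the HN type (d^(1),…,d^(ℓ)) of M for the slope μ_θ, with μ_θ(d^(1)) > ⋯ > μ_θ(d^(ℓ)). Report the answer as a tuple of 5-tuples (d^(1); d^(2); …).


Barcode: M ≅ I[1,5], I[2,3], I[2,4], I[3,3]. HN layers by μ_θ (4 steps, strictly decreasing):
  μ^(1)=5; μ^(2)=4/3; μ^(3)=3/5; μ^(4)=-17

((0, 1, 1, 0, 0); (0, 1, 1, 1, 0); (1, 1, 1, 1, 1); (0, 0, 1, 0, 0))


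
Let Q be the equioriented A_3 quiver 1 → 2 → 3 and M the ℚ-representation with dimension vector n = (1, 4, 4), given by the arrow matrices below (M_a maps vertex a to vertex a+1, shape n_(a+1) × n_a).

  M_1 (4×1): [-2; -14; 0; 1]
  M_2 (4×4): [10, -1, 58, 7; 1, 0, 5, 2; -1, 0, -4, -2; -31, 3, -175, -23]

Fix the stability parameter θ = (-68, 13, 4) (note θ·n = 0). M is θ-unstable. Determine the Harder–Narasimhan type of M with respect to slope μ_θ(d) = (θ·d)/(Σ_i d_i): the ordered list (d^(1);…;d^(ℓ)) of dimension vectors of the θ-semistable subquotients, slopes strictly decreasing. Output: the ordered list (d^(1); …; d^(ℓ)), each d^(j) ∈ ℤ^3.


Via rank(M_{q-1}∘⋯∘M_p): M ≅ I[1,3], I[2,2], I[2,3]^2, I[3,3].
μ_θ-semistable layers: μ^(1)=13; μ^(2)=17/2; μ^(3)=4; μ^(4)=-68

((0, 1, 0); (0, 3, 3); (0, 0, 1); (1, 0, 0))


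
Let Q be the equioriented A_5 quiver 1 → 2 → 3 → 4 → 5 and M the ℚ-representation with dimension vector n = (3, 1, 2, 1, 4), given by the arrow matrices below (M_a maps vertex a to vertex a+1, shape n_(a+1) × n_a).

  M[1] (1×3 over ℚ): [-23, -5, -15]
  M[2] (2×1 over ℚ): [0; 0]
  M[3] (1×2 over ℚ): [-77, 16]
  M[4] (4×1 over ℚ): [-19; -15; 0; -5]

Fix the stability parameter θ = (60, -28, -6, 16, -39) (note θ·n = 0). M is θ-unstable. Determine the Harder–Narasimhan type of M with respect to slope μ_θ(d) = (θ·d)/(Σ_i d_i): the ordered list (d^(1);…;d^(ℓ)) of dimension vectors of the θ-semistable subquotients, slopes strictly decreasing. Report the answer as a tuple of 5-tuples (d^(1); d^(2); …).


Interval decomposition of M: I[1,1]^2, I[1,2], I[3,3], I[3,5], I[5,5]^3.
HN type (ℓ=5): μ^(1)=60; μ^(2)=16; μ^(3)=-6; μ^(4)=-29/3; μ^(5)=-39

((2, 0, 0, 0, 0); (1, 1, 0, 0, 0); (0, 0, 1, 0, 0); (0, 0, 1, 1, 1); (0, 0, 0, 0, 3))


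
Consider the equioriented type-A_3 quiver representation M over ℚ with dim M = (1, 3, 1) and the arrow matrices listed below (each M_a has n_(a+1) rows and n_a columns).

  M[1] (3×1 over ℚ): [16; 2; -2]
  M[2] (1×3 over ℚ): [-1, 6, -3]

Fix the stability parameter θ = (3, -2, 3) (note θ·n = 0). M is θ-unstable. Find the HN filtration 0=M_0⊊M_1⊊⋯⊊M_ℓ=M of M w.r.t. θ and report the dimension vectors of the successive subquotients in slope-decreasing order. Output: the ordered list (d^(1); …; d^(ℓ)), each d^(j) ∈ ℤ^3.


Barcode: M ≅ I[1,3], I[2,2]^2. HN layers by μ_θ (3 steps, strictly decreasing):
  μ^(1)=3; μ^(2)=1/2; μ^(3)=-2

((0, 0, 1); (1, 1, 0); (0, 2, 0))


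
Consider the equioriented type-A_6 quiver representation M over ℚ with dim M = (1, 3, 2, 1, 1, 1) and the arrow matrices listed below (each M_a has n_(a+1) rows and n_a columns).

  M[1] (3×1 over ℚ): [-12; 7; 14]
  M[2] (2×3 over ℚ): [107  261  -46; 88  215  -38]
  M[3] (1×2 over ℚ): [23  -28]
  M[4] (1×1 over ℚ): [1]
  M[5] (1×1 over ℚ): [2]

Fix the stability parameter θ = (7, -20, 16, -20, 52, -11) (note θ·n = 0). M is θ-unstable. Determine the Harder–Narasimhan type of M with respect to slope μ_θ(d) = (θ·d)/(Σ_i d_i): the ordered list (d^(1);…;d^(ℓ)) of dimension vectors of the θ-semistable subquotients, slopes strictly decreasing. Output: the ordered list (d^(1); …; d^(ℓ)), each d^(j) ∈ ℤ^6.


Via rank(M_{q-1}∘⋯∘M_p): M ≅ I[1,6], I[2,2], I[2,3].
μ_θ-semistable layers: μ^(1)=41/2; μ^(2)=16; μ^(3)=-2; μ^(4)=-13/2; μ^(5)=-20

((0, 0, 0, 0, 1, 1); (0, 0, 1, 0, 0, 0); (0, 0, 1, 1, 0, 0); (1, 1, 0, 0, 0, 0); (0, 2, 0, 0, 0, 0))


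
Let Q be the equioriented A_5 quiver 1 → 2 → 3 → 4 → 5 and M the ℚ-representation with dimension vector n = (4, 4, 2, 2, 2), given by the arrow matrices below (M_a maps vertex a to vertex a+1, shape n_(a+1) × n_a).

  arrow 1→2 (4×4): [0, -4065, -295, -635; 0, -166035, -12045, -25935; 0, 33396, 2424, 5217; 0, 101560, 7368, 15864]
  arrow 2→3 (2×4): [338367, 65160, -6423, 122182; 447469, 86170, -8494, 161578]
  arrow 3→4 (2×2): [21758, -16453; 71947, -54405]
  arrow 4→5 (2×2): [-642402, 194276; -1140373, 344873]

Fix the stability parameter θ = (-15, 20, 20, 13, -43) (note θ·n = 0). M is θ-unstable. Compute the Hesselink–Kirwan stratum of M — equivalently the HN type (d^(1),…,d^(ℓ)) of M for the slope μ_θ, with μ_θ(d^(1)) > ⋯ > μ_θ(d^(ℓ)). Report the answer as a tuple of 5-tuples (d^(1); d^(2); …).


Via rank(M_{q-1}∘⋯∘M_p): M ≅ I[1,1]^2, I[1,5]^2, I[2,2]^2.
μ_θ-semistable layers: μ^(1)=20; μ^(2)=5/2; μ^(3)=-15

((0, 2, 0, 0, 0); (0, 2, 2, 2, 2); (4, 0, 0, 0, 0))


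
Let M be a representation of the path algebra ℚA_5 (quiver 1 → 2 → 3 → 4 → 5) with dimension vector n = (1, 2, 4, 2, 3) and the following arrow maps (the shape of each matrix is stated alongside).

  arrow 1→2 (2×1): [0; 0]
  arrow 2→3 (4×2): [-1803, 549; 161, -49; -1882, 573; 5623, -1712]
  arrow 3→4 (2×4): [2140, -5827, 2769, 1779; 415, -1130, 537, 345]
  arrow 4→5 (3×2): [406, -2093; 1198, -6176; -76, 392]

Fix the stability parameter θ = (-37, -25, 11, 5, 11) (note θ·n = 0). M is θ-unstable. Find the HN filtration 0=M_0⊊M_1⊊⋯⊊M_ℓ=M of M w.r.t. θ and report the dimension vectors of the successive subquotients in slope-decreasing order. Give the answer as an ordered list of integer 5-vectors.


Interval decomposition of M: I[1,1], I[2,3], I[2,5], I[3,3], I[3,5], I[5,5].
HN type (ℓ=4): μ^(1)=11; μ^(2)=8; μ^(3)=-25; μ^(4)=-37

((0, 0, 2, 0, 3); (0, 0, 2, 2, 0); (0, 2, 0, 0, 0); (1, 0, 0, 0, 0))


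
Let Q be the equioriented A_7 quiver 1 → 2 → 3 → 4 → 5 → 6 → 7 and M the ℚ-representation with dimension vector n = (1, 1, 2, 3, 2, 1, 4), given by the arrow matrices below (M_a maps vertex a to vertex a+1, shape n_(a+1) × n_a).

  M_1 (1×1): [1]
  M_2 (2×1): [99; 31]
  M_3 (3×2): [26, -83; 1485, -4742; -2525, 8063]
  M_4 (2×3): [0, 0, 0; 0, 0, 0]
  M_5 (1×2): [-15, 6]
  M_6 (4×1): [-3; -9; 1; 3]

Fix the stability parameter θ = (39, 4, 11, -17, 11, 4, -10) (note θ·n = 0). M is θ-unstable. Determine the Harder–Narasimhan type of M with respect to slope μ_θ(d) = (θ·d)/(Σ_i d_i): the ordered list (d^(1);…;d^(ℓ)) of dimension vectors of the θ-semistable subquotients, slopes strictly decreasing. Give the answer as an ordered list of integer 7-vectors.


Barcode: M ≅ I[1,4], I[3,4], I[4,4], I[5,5], I[5,7], I[7,7]^3. HN layers by μ_θ (6 steps, strictly decreasing):
  μ^(1)=11; μ^(2)=37/4; μ^(3)=5/3; μ^(4)=-3; μ^(5)=-10; μ^(6)=-17

((0, 0, 0, 0, 1, 0, 0); (1, 1, 1, 1, 0, 0, 0); (0, 0, 0, 0, 1, 1, 1); (0, 0, 1, 1, 0, 0, 0); (0, 0, 0, 0, 0, 0, 3); (0, 0, 0, 1, 0, 0, 0))


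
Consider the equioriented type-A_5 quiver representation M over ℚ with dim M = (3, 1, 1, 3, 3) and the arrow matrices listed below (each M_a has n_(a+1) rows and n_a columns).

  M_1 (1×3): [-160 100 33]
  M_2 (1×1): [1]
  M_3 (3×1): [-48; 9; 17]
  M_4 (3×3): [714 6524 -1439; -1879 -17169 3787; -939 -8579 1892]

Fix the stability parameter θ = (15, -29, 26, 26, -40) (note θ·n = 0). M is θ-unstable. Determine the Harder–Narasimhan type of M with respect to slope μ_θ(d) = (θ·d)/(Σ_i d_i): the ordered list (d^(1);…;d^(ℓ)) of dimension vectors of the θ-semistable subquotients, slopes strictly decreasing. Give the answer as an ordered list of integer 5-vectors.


Interval decomposition of M: I[1,1]^2, I[1,5], I[4,4], I[4,5], I[5,5].
HN type (ℓ=5): μ^(1)=26; μ^(2)=15; μ^(3)=4; μ^(4)=-7; μ^(5)=-40

((0, 0, 0, 1, 0); (2, 0, 0, 0, 0); (0, 0, 1, 1, 1); (1, 1, 0, 1, 1); (0, 0, 0, 0, 1))


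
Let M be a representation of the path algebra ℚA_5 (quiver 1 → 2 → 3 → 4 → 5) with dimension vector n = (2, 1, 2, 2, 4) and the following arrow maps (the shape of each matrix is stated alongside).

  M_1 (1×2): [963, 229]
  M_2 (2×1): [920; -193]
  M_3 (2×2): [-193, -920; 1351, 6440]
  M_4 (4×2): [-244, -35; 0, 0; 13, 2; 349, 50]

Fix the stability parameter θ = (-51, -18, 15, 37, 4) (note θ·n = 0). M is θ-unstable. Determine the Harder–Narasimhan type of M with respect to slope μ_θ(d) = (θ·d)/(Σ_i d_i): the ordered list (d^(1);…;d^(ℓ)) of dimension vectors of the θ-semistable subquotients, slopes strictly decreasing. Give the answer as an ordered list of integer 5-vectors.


Interval decomposition of M: I[1,1], I[1,3], I[3,5], I[4,5], I[5,5]^2.
HN type (ℓ=5): μ^(1)=41/2; μ^(2)=15; μ^(3)=4; μ^(4)=-18; μ^(5)=-51

((0, 0, 0, 2, 2); (0, 0, 2, 0, 0); (0, 0, 0, 0, 2); (0, 1, 0, 0, 0); (2, 0, 0, 0, 0))


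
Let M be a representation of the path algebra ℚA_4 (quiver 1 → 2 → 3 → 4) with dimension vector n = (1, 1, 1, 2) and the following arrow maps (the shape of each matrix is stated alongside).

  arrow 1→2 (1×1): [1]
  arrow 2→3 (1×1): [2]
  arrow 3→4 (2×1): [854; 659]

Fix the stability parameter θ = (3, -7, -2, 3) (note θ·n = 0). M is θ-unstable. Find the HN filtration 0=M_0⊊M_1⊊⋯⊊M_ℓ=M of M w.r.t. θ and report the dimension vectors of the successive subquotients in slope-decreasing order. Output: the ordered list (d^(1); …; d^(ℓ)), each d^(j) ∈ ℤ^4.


Interval decomposition of M: I[1,4], I[4,4].
HN type (ℓ=2): μ^(1)=3; μ^(2)=-2

((0, 0, 0, 2); (1, 1, 1, 0))


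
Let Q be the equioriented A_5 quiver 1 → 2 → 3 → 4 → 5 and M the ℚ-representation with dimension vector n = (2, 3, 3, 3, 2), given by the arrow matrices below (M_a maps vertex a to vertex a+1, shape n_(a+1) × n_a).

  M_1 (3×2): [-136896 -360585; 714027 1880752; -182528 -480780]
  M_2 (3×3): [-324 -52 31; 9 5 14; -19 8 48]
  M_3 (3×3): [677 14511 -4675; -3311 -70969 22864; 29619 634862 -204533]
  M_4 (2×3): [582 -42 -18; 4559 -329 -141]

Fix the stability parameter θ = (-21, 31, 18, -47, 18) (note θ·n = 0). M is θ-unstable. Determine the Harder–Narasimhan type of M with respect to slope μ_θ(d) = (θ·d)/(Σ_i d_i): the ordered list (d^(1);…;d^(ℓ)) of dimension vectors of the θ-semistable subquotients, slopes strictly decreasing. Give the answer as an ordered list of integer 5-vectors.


Barcode: M ≅ I[1,4]^2, I[2,5], I[5,5]. HN layers by μ_θ (3 steps, strictly decreasing):
  μ^(1)=18; μ^(2)=2/3; μ^(3)=-21

((0, 0, 0, 0, 2); (0, 3, 3, 3, 0); (2, 0, 0, 0, 0))


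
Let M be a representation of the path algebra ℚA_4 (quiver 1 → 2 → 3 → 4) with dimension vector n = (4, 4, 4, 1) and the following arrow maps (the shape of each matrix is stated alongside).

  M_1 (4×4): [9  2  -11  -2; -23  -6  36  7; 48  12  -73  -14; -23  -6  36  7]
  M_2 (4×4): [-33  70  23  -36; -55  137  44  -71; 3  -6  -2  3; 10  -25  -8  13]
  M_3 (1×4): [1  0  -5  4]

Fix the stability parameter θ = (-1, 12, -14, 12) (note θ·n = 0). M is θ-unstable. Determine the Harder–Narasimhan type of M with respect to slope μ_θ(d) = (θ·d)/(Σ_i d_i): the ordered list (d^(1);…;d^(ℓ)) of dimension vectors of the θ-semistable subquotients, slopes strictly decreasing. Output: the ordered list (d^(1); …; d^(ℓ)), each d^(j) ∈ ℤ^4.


Via rank(M_{q-1}∘⋯∘M_p): M ≅ I[1,1], I[1,3]^2, I[1,4], I[2,3].
μ_θ-semistable layers: μ^(1)=12; μ^(2)=-1

((0, 0, 0, 1); (4, 4, 4, 0))


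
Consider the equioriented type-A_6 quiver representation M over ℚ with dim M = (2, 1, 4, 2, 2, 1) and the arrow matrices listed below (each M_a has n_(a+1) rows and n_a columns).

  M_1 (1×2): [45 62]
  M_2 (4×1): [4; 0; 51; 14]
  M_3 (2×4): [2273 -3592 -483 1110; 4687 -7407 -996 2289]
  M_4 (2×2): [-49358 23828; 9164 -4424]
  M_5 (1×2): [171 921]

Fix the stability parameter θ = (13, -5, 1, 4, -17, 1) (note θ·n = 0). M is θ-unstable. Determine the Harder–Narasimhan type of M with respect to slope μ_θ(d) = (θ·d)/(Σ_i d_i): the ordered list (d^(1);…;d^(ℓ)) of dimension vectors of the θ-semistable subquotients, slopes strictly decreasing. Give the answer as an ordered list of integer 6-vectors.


Barcode: M ≅ I[1,1], I[1,6], I[3,3]^2, I[3,4], I[5,5]. HN layers by μ_θ (5 steps, strictly decreasing):
  μ^(1)=13; μ^(2)=4; μ^(3)=1; μ^(4)=-4/5; μ^(5)=-17

((1, 0, 0, 0, 0, 0); (0, 0, 0, 1, 0, 0); (0, 0, 3, 0, 0, 1); (1, 1, 1, 1, 1, 0); (0, 0, 0, 0, 1, 0))


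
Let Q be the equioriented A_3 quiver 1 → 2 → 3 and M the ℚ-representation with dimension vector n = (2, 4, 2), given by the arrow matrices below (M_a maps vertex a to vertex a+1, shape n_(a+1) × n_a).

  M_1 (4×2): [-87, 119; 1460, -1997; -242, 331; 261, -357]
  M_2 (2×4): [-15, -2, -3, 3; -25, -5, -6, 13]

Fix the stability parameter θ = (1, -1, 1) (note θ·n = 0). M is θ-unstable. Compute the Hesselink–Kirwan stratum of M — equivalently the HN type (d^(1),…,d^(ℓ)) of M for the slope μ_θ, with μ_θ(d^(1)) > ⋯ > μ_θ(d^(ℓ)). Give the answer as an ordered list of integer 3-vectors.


Via rank(M_{q-1}∘⋯∘M_p): M ≅ I[1,3]^2, I[2,2]^2.
μ_θ-semistable layers: μ^(1)=1; μ^(2)=0; μ^(3)=-1

((0, 0, 2); (2, 2, 0); (0, 2, 0))


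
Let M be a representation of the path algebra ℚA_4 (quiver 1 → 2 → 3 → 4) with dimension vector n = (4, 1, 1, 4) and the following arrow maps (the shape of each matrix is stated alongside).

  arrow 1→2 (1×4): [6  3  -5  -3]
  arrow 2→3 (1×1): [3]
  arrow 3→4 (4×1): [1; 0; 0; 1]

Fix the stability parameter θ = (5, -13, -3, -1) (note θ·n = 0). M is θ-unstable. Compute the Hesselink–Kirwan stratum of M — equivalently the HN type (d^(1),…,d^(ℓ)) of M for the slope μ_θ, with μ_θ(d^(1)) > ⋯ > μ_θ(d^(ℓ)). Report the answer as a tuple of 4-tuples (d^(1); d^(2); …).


Via rank(M_{q-1}∘⋯∘M_p): M ≅ I[1,1]^3, I[1,4], I[4,4]^3.
μ_θ-semistable layers: μ^(1)=5; μ^(2)=-1; μ^(3)=-3; μ^(4)=-4

((3, 0, 0, 0); (0, 0, 0, 4); (0, 0, 1, 0); (1, 1, 0, 0))


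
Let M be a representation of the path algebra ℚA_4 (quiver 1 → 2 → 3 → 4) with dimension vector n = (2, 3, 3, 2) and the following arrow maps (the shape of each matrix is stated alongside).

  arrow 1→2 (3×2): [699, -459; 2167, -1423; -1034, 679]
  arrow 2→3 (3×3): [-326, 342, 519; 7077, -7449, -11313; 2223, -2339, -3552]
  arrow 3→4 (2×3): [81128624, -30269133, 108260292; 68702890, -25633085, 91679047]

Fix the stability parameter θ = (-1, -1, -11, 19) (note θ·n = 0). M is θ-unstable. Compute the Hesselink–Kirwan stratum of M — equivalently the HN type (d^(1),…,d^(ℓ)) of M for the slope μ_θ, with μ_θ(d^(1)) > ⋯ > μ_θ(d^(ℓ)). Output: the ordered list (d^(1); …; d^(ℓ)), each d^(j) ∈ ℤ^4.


Interval decomposition of M: I[1,2], I[1,4], I[2,4], I[3,3].
HN type (ℓ=5): μ^(1)=19; μ^(2)=-1; μ^(3)=-13/3; μ^(4)=-6; μ^(5)=-11

((0, 0, 0, 2); (1, 1, 0, 0); (1, 1, 1, 0); (0, 1, 1, 0); (0, 0, 1, 0))


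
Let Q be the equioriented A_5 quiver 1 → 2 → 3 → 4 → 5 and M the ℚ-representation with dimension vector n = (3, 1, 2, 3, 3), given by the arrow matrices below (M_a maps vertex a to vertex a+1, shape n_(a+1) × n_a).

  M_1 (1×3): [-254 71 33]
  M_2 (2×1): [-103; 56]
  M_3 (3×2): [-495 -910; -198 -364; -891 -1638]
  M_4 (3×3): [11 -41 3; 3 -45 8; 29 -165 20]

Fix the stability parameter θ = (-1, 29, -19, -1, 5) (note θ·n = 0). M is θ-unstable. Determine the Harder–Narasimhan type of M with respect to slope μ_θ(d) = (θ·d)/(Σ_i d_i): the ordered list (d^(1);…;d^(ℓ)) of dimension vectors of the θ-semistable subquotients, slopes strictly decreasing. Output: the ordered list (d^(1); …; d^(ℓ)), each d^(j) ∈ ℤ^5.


Barcode: M ≅ I[1,1]^2, I[1,5], I[3,3], I[4,5]^2. HN layers by μ_θ (4 steps, strictly decreasing):
  μ^(1)=5; μ^(2)=3; μ^(3)=-1; μ^(4)=-19

((0, 0, 0, 0, 3); (0, 1, 1, 1, 0); (3, 0, 0, 2, 0); (0, 0, 1, 0, 0))


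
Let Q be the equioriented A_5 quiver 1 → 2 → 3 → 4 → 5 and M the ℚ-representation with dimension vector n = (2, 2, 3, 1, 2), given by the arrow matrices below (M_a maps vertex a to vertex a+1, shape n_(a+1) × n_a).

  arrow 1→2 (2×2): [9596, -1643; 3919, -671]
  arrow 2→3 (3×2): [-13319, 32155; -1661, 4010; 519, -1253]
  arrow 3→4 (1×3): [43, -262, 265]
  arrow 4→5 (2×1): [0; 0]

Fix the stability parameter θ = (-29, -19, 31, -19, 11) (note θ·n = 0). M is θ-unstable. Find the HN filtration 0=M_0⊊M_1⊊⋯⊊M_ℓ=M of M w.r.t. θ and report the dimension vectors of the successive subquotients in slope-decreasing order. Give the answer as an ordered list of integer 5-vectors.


Via rank(M_{q-1}∘⋯∘M_p): M ≅ I[1,3]^2, I[3,4], I[5,5]^2.
μ_θ-semistable layers: μ^(1)=31; μ^(2)=11; μ^(3)=6; μ^(4)=-19; μ^(5)=-29

((0, 0, 2, 0, 0); (0, 0, 0, 0, 2); (0, 0, 1, 1, 0); (0, 2, 0, 0, 0); (2, 0, 0, 0, 0))


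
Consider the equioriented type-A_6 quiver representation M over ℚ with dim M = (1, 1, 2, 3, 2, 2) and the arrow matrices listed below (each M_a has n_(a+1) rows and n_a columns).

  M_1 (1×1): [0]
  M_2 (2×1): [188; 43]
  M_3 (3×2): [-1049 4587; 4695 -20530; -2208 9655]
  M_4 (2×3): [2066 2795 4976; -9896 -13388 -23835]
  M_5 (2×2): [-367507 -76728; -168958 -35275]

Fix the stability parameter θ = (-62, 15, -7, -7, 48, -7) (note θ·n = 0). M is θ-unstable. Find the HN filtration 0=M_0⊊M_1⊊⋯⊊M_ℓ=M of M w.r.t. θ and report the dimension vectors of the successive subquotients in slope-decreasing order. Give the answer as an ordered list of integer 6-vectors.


Barcode: M ≅ I[1,1], I[2,6], I[3,6], I[4,4]. HN layers by μ_θ (4 steps, strictly decreasing):
  μ^(1)=41/2; μ^(2)=1/3; μ^(3)=-7; μ^(4)=-62

((0, 0, 0, 0, 2, 2); (0, 1, 1, 1, 0, 0); (0, 0, 1, 2, 0, 0); (1, 0, 0, 0, 0, 0))


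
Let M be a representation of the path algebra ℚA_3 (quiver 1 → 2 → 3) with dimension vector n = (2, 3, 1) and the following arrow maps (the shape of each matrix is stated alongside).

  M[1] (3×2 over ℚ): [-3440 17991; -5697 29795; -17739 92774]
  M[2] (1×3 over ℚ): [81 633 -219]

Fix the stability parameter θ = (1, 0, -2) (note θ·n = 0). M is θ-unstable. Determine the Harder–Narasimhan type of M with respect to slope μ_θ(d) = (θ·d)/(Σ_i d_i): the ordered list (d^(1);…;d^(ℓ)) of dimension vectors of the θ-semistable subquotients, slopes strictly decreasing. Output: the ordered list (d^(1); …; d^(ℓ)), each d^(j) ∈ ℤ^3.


Barcode: M ≅ I[1,2]^2, I[2,3]. HN layers by μ_θ (2 steps, strictly decreasing):
  μ^(1)=1/2; μ^(2)=-1

((2, 2, 0); (0, 1, 1))


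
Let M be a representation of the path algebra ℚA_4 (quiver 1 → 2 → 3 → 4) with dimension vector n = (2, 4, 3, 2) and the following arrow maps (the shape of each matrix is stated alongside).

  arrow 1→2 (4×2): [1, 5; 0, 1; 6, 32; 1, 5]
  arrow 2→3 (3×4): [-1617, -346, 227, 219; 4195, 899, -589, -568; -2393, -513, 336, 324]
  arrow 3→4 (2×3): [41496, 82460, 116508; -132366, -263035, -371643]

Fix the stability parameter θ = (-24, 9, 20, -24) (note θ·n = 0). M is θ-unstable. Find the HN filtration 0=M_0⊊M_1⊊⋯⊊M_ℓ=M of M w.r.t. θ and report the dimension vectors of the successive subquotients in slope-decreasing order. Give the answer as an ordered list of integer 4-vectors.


Interval decomposition of M: I[1,2], I[1,3], I[2,3], I[2,4], I[4,4].
HN type (ℓ=4): μ^(1)=20; μ^(2)=9; μ^(3)=5/3; μ^(4)=-24

((0, 0, 2, 0); (0, 3, 0, 0); (0, 1, 1, 1); (2, 0, 0, 1))


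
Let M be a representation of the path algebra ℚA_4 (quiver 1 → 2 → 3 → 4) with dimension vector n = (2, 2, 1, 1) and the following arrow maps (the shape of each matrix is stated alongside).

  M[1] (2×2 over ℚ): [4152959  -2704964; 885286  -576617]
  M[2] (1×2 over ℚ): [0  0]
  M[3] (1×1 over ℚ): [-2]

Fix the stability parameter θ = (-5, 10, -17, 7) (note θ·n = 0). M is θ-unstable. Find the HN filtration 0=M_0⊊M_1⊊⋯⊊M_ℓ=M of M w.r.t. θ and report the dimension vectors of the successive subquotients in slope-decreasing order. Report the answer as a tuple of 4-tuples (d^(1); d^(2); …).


Via rank(M_{q-1}∘⋯∘M_p): M ≅ I[1,2]^2, I[3,4].
μ_θ-semistable layers: μ^(1)=10; μ^(2)=7; μ^(3)=-5; μ^(4)=-17

((0, 2, 0, 0); (0, 0, 0, 1); (2, 0, 0, 0); (0, 0, 1, 0))


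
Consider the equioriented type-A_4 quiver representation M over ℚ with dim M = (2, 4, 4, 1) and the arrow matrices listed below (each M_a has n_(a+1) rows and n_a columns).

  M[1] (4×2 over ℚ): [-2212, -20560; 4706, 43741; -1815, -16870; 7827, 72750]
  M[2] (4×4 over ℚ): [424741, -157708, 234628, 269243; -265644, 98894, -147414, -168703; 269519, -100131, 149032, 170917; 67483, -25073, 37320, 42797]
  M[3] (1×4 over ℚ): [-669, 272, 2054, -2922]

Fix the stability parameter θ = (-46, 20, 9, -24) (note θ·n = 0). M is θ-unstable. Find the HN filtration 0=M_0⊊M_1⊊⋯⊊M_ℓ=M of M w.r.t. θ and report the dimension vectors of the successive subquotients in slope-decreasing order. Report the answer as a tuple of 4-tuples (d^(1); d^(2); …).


Barcode: M ≅ I[1,3], I[1,4], I[2,2], I[2,3], I[3,3]. HN layers by μ_θ (5 steps, strictly decreasing):
  μ^(1)=20; μ^(2)=29/2; μ^(3)=9; μ^(4)=5/3; μ^(5)=-46

((0, 1, 0, 0); (0, 2, 2, 0); (0, 0, 1, 0); (0, 1, 1, 1); (2, 0, 0, 0))


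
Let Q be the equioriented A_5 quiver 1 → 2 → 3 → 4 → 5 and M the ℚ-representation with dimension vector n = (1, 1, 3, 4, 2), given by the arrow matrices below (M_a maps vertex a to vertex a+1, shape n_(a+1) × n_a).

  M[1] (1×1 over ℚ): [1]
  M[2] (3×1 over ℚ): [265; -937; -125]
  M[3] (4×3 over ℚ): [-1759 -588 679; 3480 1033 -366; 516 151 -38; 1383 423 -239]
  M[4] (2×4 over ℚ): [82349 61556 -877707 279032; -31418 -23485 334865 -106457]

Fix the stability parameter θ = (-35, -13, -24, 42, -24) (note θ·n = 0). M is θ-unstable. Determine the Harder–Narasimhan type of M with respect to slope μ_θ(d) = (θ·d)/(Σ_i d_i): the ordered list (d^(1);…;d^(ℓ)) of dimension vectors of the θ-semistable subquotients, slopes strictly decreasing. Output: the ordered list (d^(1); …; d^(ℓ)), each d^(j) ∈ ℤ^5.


Interval decomposition of M: I[1,5], I[3,4], I[3,5], I[4,4].
HN type (ℓ=5): μ^(1)=42; μ^(2)=9; μ^(3)=-37/2; μ^(4)=-24; μ^(5)=-35

((0, 0, 0, 2, 0); (0, 0, 0, 2, 2); (0, 1, 1, 0, 0); (0, 0, 2, 0, 0); (1, 0, 0, 0, 0))


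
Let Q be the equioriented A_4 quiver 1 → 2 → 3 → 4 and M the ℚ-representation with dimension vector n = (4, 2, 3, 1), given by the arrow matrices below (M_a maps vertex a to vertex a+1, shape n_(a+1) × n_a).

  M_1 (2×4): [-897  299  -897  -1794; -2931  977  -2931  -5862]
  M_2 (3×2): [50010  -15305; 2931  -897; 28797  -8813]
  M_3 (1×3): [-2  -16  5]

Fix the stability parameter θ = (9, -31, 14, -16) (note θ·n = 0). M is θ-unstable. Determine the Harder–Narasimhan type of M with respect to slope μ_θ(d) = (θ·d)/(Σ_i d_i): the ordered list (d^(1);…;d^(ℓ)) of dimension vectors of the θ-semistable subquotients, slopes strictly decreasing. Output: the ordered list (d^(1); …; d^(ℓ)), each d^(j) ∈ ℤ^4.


Via rank(M_{q-1}∘⋯∘M_p): M ≅ I[1,1]^3, I[1,3], I[2,4], I[3,3].
μ_θ-semistable layers: μ^(1)=14; μ^(2)=9; μ^(3)=-1; μ^(4)=-11; μ^(5)=-31

((0, 0, 2, 0); (3, 0, 0, 0); (0, 0, 1, 1); (1, 1, 0, 0); (0, 1, 0, 0))


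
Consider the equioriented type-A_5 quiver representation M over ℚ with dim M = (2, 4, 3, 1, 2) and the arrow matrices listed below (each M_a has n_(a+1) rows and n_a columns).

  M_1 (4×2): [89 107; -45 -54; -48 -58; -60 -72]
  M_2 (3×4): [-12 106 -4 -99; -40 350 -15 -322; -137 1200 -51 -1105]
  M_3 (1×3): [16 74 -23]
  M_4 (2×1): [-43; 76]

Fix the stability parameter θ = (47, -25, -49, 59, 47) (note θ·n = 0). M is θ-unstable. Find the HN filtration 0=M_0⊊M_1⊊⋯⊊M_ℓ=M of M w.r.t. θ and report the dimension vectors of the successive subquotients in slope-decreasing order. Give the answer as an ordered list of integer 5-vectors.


Interval decomposition of M: I[1,3], I[1,5], I[2,2], I[2,3], I[5,5].
HN type (ℓ=5): μ^(1)=53; μ^(2)=47; μ^(3)=-9; μ^(4)=-25; μ^(5)=-37

((0, 0, 0, 1, 1); (0, 0, 0, 0, 1); (2, 2, 2, 0, 0); (0, 1, 0, 0, 0); (0, 1, 1, 0, 0))


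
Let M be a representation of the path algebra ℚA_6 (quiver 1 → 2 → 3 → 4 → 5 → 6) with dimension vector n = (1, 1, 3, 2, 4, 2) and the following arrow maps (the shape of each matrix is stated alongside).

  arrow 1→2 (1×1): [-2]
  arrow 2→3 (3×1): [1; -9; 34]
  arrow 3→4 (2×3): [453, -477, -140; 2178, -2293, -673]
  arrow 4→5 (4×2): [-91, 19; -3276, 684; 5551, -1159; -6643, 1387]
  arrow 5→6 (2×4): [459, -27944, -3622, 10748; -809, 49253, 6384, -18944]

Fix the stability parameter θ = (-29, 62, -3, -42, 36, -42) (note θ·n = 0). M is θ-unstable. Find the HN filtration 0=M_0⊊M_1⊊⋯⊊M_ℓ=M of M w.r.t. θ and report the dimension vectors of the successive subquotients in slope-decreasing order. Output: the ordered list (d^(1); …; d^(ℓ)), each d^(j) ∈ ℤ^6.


Interval decomposition of M: I[1,6], I[3,3], I[3,4], I[5,5]^2, I[5,6].
HN type (ℓ=5): μ^(1)=36; μ^(2)=11/5; μ^(3)=-3; μ^(4)=-45/2; μ^(5)=-29

((0, 0, 0, 0, 2, 0); (0, 1, 1, 1, 1, 1); (0, 0, 1, 0, 1, 1); (0, 0, 1, 1, 0, 0); (1, 0, 0, 0, 0, 0))


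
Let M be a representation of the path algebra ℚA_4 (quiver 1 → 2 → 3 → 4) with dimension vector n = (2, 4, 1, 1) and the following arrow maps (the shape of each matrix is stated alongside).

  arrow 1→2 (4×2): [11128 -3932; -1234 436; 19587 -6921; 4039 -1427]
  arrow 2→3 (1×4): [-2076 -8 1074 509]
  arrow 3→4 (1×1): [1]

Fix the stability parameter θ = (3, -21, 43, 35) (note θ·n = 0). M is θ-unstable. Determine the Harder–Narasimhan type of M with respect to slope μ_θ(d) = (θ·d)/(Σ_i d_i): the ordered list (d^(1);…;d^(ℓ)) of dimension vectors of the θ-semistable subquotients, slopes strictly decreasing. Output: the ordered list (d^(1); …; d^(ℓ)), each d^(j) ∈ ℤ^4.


Via rank(M_{q-1}∘⋯∘M_p): M ≅ I[1,2], I[1,4], I[2,2]^2.
μ_θ-semistable layers: μ^(1)=39; μ^(2)=-9; μ^(3)=-21

((0, 0, 1, 1); (2, 2, 0, 0); (0, 2, 0, 0))


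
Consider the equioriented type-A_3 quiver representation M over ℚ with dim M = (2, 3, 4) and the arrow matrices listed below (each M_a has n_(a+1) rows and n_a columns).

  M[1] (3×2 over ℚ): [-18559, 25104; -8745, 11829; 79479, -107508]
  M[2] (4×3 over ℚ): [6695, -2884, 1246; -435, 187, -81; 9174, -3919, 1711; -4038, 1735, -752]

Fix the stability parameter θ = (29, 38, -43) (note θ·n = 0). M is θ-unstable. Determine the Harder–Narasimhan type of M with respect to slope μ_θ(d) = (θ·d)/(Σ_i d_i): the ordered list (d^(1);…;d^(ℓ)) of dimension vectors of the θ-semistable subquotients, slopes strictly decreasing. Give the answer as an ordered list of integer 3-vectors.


Interval decomposition of M: I[1,3]^2, I[2,3], I[3,3].
HN type (ℓ=3): μ^(1)=8; μ^(2)=-5/2; μ^(3)=-43

((2, 2, 2); (0, 1, 1); (0, 0, 1))


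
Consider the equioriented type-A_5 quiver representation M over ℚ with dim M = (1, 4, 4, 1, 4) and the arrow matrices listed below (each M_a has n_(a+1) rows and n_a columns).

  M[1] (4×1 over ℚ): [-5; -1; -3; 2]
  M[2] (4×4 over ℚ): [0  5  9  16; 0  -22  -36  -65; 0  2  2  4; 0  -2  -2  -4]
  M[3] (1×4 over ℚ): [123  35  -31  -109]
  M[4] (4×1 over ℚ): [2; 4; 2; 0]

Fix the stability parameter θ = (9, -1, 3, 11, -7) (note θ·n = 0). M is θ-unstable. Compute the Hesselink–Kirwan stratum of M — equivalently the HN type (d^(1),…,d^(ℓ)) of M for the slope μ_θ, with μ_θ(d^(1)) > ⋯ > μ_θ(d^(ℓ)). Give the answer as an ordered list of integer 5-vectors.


Barcode: M ≅ I[1,2], I[2,2], I[2,3], I[2,5], I[3,3]^2, I[5,5]^3. HN layers by μ_θ (5 steps, strictly decreasing):
  μ^(1)=4; μ^(2)=3; μ^(3)=7/3; μ^(4)=-1; μ^(5)=-7

((1, 1, 0, 0, 0); (0, 0, 3, 0, 0); (0, 0, 1, 1, 1); (0, 3, 0, 0, 0); (0, 0, 0, 0, 3))


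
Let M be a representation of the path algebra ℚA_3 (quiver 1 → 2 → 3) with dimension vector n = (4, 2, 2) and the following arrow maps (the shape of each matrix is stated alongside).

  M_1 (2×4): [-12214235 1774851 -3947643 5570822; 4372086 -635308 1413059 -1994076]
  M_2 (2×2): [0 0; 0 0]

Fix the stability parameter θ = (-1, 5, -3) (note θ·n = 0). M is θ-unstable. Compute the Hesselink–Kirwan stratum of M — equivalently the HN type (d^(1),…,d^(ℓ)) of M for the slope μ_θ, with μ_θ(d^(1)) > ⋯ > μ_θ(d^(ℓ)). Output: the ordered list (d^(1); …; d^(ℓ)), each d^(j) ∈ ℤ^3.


Interval decomposition of M: I[1,1]^2, I[1,2]^2, I[3,3]^2.
HN type (ℓ=3): μ^(1)=5; μ^(2)=-1; μ^(3)=-3

((0, 2, 0); (4, 0, 0); (0, 0, 2))


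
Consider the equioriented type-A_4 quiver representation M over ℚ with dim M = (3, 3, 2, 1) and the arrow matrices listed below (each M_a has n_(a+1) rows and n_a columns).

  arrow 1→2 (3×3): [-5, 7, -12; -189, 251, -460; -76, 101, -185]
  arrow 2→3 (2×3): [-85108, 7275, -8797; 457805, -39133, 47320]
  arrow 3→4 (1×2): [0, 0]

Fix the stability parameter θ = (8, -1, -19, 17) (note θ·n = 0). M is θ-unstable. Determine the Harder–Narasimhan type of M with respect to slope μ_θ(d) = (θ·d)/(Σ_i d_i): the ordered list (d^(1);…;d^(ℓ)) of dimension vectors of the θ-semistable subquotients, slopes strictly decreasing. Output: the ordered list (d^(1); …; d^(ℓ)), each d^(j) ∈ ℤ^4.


Interval decomposition of M: I[1,2], I[1,3]^2, I[4,4].
HN type (ℓ=3): μ^(1)=17; μ^(2)=7/2; μ^(3)=-4

((0, 0, 0, 1); (1, 1, 0, 0); (2, 2, 2, 0))


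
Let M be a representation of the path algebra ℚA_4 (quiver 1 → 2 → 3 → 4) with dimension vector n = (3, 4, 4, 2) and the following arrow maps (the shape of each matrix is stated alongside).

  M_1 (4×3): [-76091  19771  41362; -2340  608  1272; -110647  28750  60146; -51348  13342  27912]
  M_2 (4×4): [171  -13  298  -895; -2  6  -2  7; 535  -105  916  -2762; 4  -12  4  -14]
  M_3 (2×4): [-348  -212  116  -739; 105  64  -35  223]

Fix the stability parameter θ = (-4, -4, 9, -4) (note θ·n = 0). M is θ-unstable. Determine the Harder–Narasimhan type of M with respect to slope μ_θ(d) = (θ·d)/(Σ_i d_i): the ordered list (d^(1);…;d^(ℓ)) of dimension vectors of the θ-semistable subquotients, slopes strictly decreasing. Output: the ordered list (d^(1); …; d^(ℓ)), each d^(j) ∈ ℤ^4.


Via rank(M_{q-1}∘⋯∘M_p): M ≅ I[1,1], I[1,2], I[1,3], I[2,2], I[2,4], I[3,3], I[3,4].
μ_θ-semistable layers: μ^(1)=9; μ^(2)=5/2; μ^(3)=-4

((0, 0, 2, 0); (0, 0, 2, 2); (3, 4, 0, 0))


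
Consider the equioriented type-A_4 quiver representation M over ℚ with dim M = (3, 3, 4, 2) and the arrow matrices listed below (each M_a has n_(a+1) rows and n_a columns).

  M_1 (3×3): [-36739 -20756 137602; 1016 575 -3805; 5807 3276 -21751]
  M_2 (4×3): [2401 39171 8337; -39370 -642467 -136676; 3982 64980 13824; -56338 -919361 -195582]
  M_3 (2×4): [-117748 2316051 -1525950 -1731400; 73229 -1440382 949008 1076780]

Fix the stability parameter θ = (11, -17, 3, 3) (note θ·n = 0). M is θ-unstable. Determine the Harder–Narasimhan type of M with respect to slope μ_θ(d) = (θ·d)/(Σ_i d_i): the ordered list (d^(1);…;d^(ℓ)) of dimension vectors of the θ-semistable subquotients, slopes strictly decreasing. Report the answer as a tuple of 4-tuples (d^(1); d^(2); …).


Interval decomposition of M: I[1,3], I[1,4]^2, I[3,3].
HN type (ℓ=2): μ^(1)=3; μ^(2)=-3

((0, 0, 4, 2); (3, 3, 0, 0))


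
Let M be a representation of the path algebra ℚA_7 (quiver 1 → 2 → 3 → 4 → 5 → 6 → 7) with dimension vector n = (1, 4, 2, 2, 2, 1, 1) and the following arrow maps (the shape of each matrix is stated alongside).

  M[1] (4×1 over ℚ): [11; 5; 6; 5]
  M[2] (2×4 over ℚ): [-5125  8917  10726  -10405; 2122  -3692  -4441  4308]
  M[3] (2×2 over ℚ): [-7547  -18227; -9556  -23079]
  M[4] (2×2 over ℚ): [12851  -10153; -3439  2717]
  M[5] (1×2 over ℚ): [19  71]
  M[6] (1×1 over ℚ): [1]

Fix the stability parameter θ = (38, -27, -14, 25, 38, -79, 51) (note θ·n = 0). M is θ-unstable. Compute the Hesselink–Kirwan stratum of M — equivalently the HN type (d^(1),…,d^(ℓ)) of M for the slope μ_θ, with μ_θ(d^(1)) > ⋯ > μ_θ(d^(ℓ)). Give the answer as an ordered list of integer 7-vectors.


Barcode: M ≅ I[1,5], I[2,2]^2, I[2,4], I[5,7]. HN layers by μ_θ (7 steps, strictly decreasing):
  μ^(1)=51; μ^(2)=38; μ^(3)=25; μ^(4)=-1; μ^(5)=-14; μ^(6)=-41/2; μ^(7)=-27

((0, 0, 0, 0, 0, 0, 1); (0, 0, 0, 0, 1, 0, 0); (0, 0, 0, 2, 0, 0, 0); (1, 1, 1, 0, 0, 0, 0); (0, 0, 1, 0, 0, 0, 0); (0, 0, 0, 0, 1, 1, 0); (0, 3, 0, 0, 0, 0, 0))
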